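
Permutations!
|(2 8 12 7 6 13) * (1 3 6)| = 8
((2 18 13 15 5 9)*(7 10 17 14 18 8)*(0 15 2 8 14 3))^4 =(18)(0 8 3 9 17 5 10 15 7)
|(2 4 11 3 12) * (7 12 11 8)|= 10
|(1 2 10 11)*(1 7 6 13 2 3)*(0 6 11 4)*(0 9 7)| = 18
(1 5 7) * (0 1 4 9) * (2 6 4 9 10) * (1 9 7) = (0 9)(1 5)(2 6 4 10) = [9, 5, 6, 3, 10, 1, 4, 7, 8, 0, 2]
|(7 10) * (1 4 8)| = 6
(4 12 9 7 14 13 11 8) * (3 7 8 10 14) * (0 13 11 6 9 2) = (0 13 6 9 8 4 12 2)(3 7)(10 14 11) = [13, 1, 0, 7, 12, 5, 9, 3, 4, 8, 14, 10, 2, 6, 11]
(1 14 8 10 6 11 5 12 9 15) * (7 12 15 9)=(1 14 8 10 6 11 5 15)(7 12)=[0, 14, 2, 3, 4, 15, 11, 12, 10, 9, 6, 5, 7, 13, 8, 1]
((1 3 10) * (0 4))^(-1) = (0 4)(1 10 3)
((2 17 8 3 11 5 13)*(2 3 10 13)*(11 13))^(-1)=(2 5 11 10 8 17)(3 13)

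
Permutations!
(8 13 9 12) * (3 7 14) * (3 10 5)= (3 7 14 10 5)(8 13 9 12)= [0, 1, 2, 7, 4, 3, 6, 14, 13, 12, 5, 11, 8, 9, 10]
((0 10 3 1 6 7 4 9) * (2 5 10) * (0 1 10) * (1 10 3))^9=(1 4)(6 9)(7 10)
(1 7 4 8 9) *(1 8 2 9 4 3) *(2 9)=(1 7 3)(4 9 8)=[0, 7, 2, 1, 9, 5, 6, 3, 4, 8]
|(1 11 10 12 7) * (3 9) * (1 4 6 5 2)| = |(1 11 10 12 7 4 6 5 2)(3 9)| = 18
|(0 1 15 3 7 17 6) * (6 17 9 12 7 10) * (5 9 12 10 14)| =18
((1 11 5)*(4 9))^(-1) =(1 5 11)(4 9) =((1 11 5)(4 9))^(-1)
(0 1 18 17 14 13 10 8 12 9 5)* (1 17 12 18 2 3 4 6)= [17, 2, 3, 4, 6, 0, 1, 7, 18, 5, 8, 11, 9, 10, 13, 15, 16, 14, 12]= (0 17 14 13 10 8 18 12 9 5)(1 2 3 4 6)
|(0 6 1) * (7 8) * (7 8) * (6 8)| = 4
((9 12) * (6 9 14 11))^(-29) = ((6 9 12 14 11))^(-29) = (6 9 12 14 11)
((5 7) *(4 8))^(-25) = ((4 8)(5 7))^(-25) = (4 8)(5 7)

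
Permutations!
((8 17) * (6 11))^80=((6 11)(8 17))^80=(17)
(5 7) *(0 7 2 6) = [7, 1, 6, 3, 4, 2, 0, 5] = (0 7 5 2 6)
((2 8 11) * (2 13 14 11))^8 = ((2 8)(11 13 14))^8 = (11 14 13)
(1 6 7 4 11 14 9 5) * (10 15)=(1 6 7 4 11 14 9 5)(10 15)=[0, 6, 2, 3, 11, 1, 7, 4, 8, 5, 15, 14, 12, 13, 9, 10]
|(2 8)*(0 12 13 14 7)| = |(0 12 13 14 7)(2 8)| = 10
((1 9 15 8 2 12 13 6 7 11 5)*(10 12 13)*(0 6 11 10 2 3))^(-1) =(0 3 8 15 9 1 5 11 13 2 12 10 7 6)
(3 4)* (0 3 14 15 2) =(0 3 4 14 15 2) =[3, 1, 0, 4, 14, 5, 6, 7, 8, 9, 10, 11, 12, 13, 15, 2]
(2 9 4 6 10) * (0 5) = (0 5)(2 9 4 6 10) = [5, 1, 9, 3, 6, 0, 10, 7, 8, 4, 2]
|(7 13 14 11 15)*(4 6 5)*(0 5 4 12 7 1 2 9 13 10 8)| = 42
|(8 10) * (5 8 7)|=4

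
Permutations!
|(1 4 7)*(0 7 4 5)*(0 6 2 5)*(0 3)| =|(0 7 1 3)(2 5 6)| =12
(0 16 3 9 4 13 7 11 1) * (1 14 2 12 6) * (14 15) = [16, 0, 12, 9, 13, 5, 1, 11, 8, 4, 10, 15, 6, 7, 2, 14, 3] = (0 16 3 9 4 13 7 11 15 14 2 12 6 1)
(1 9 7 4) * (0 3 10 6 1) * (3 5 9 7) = [5, 7, 2, 10, 0, 9, 1, 4, 8, 3, 6] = (0 5 9 3 10 6 1 7 4)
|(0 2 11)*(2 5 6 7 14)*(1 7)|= |(0 5 6 1 7 14 2 11)|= 8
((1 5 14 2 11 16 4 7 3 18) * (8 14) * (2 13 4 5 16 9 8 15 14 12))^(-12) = (1 3 4 14 5)(2 8 11 12 9)(7 13 15 16 18)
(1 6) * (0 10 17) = (0 10 17)(1 6) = [10, 6, 2, 3, 4, 5, 1, 7, 8, 9, 17, 11, 12, 13, 14, 15, 16, 0]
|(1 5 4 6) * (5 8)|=5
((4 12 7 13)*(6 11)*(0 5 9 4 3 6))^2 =((0 5 9 4 12 7 13 3 6 11))^2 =(0 9 12 13 6)(3 11 5 4 7)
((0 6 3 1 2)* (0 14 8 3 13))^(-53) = ((0 6 13)(1 2 14 8 3))^(-53) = (0 6 13)(1 14 3 2 8)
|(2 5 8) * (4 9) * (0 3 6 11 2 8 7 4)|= 9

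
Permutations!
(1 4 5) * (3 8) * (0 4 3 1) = [4, 3, 2, 8, 5, 0, 6, 7, 1] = (0 4 5)(1 3 8)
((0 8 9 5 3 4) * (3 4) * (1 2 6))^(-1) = (0 4 5 9 8)(1 6 2)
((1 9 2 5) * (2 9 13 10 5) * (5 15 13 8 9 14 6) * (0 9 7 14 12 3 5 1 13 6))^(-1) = ((0 9 12 3 5 13 10 15 6 1 8 7 14))^(-1) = (0 14 7 8 1 6 15 10 13 5 3 12 9)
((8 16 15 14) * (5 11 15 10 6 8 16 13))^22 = ((5 11 15 14 16 10 6 8 13))^22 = (5 16 13 14 8 15 6 11 10)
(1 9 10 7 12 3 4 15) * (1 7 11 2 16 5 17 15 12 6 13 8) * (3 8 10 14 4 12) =(1 9 14 4 3 12 8)(2 16 5 17 15 7 6 13 10 11) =[0, 9, 16, 12, 3, 17, 13, 6, 1, 14, 11, 2, 8, 10, 4, 7, 5, 15]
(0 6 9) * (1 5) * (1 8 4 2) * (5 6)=(0 5 8 4 2 1 6 9)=[5, 6, 1, 3, 2, 8, 9, 7, 4, 0]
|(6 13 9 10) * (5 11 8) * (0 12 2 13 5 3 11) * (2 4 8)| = 12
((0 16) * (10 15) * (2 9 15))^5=((0 16)(2 9 15 10))^5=(0 16)(2 9 15 10)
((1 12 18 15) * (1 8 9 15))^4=(1 12 18)(8 9 15)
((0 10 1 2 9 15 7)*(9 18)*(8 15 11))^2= (0 1 18 11 15)(2 9 8 7 10)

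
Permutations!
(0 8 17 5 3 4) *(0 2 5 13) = (0 8 17 13)(2 5 3 4) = [8, 1, 5, 4, 2, 3, 6, 7, 17, 9, 10, 11, 12, 0, 14, 15, 16, 13]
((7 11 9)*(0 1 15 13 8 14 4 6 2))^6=((0 1 15 13 8 14 4 6 2)(7 11 9))^6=(0 4 13)(1 6 8)(2 14 15)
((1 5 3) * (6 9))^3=((1 5 3)(6 9))^3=(6 9)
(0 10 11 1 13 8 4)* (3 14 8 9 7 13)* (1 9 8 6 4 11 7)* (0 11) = (0 10 7 13 8)(1 3 14 6 4 11 9) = [10, 3, 2, 14, 11, 5, 4, 13, 0, 1, 7, 9, 12, 8, 6]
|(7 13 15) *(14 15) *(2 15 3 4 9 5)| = 9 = |(2 15 7 13 14 3 4 9 5)|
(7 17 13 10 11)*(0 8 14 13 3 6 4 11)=(0 8 14 13 10)(3 6 4 11 7 17)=[8, 1, 2, 6, 11, 5, 4, 17, 14, 9, 0, 7, 12, 10, 13, 15, 16, 3]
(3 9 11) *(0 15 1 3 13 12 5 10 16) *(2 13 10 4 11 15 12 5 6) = (0 12 6 2 13 5 4 11 10 16)(1 3 9 15) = [12, 3, 13, 9, 11, 4, 2, 7, 8, 15, 16, 10, 6, 5, 14, 1, 0]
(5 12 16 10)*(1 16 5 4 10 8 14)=(1 16 8 14)(4 10)(5 12)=[0, 16, 2, 3, 10, 12, 6, 7, 14, 9, 4, 11, 5, 13, 1, 15, 8]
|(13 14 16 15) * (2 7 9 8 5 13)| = |(2 7 9 8 5 13 14 16 15)| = 9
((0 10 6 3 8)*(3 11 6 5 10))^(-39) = (5 10)(6 11)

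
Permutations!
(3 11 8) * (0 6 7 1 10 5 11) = (0 6 7 1 10 5 11 8 3) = [6, 10, 2, 0, 4, 11, 7, 1, 3, 9, 5, 8]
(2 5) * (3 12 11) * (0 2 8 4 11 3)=(0 2 5 8 4 11)(3 12)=[2, 1, 5, 12, 11, 8, 6, 7, 4, 9, 10, 0, 3]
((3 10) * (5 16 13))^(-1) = ((3 10)(5 16 13))^(-1) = (3 10)(5 13 16)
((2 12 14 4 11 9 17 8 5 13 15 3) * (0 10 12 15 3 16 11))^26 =((0 10 12 14 4)(2 15 16 11 9 17 8 5 13 3))^26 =(0 10 12 14 4)(2 8 16 13 9)(3 17 15 5 11)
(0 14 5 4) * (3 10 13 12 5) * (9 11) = [14, 1, 2, 10, 0, 4, 6, 7, 8, 11, 13, 9, 5, 12, 3] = (0 14 3 10 13 12 5 4)(9 11)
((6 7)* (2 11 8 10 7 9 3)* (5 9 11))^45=(11)(2 5 9 3)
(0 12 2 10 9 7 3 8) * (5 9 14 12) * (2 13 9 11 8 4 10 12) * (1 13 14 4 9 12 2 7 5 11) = (0 11 8)(1 13 12 14 7 3 9 5)(4 10) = [11, 13, 2, 9, 10, 1, 6, 3, 0, 5, 4, 8, 14, 12, 7]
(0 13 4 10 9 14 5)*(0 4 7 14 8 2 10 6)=(0 13 7 14 5 4 6)(2 10 9 8)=[13, 1, 10, 3, 6, 4, 0, 14, 2, 8, 9, 11, 12, 7, 5]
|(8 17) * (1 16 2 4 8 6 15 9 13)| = |(1 16 2 4 8 17 6 15 9 13)| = 10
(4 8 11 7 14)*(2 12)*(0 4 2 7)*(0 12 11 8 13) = (0 4 13)(2 11 12 7 14) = [4, 1, 11, 3, 13, 5, 6, 14, 8, 9, 10, 12, 7, 0, 2]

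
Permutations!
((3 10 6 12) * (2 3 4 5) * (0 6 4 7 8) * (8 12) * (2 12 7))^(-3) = ((0 6 8)(2 3 10 4 5 12))^(-3) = (2 4)(3 5)(10 12)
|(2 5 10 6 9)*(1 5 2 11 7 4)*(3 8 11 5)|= 12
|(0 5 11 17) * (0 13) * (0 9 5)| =5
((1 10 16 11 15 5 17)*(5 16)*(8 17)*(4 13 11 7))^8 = (1 8 10 17 5)(4 11 16)(7 13 15)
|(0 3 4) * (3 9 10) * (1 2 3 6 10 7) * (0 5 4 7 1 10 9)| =14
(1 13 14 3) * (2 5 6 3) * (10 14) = (1 13 10 14 2 5 6 3) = [0, 13, 5, 1, 4, 6, 3, 7, 8, 9, 14, 11, 12, 10, 2]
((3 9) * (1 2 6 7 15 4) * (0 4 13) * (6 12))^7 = ((0 4 1 2 12 6 7 15 13)(3 9))^7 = (0 15 6 2 4 13 7 12 1)(3 9)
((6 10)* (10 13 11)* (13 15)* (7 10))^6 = ((6 15 13 11 7 10))^6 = (15)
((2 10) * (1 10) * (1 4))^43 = (1 4 2 10)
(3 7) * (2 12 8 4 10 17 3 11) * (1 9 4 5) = (1 9 4 10 17 3 7 11 2 12 8 5) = [0, 9, 12, 7, 10, 1, 6, 11, 5, 4, 17, 2, 8, 13, 14, 15, 16, 3]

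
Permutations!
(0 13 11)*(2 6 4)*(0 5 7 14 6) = [13, 1, 0, 3, 2, 7, 4, 14, 8, 9, 10, 5, 12, 11, 6] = (0 13 11 5 7 14 6 4 2)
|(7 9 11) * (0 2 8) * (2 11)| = |(0 11 7 9 2 8)| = 6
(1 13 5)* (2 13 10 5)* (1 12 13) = (1 10 5 12 13 2) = [0, 10, 1, 3, 4, 12, 6, 7, 8, 9, 5, 11, 13, 2]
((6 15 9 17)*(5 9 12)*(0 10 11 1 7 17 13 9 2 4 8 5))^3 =(0 1 6)(2 5 8 4)(7 15 10)(9 13)(11 17 12)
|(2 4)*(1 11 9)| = |(1 11 9)(2 4)| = 6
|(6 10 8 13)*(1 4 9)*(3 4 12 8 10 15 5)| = |(1 12 8 13 6 15 5 3 4 9)| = 10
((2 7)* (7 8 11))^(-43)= ((2 8 11 7))^(-43)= (2 8 11 7)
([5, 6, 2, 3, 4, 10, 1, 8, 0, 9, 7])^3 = (0 7 5 8 10)(1 6)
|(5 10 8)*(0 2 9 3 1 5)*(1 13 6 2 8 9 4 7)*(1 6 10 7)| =12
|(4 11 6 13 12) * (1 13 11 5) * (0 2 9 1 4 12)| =10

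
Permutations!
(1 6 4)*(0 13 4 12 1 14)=(0 13 4 14)(1 6 12)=[13, 6, 2, 3, 14, 5, 12, 7, 8, 9, 10, 11, 1, 4, 0]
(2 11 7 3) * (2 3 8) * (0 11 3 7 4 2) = (0 11 4 2 3 7 8) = [11, 1, 3, 7, 2, 5, 6, 8, 0, 9, 10, 4]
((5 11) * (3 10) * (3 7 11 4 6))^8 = ((3 10 7 11 5 4 6))^8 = (3 10 7 11 5 4 6)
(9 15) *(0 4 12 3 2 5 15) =(0 4 12 3 2 5 15 9) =[4, 1, 5, 2, 12, 15, 6, 7, 8, 0, 10, 11, 3, 13, 14, 9]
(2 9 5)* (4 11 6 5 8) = [0, 1, 9, 3, 11, 2, 5, 7, 4, 8, 10, 6] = (2 9 8 4 11 6 5)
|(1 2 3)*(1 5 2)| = |(2 3 5)| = 3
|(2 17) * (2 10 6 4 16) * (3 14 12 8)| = 12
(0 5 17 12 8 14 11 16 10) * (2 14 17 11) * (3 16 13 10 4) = [5, 1, 14, 16, 3, 11, 6, 7, 17, 9, 0, 13, 8, 10, 2, 15, 4, 12] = (0 5 11 13 10)(2 14)(3 16 4)(8 17 12)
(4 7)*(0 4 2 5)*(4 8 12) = (0 8 12 4 7 2 5) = [8, 1, 5, 3, 7, 0, 6, 2, 12, 9, 10, 11, 4]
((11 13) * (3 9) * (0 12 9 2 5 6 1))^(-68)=((0 12 9 3 2 5 6 1)(11 13))^(-68)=(13)(0 2)(1 3)(5 12)(6 9)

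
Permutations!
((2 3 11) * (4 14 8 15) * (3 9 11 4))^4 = (2 9 11)(3 15 8 14 4)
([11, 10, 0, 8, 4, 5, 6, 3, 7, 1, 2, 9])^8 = (0 9 10)(1 2 11)(3 7 8)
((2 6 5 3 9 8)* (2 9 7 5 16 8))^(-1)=((2 6 16 8 9)(3 7 5))^(-1)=(2 9 8 16 6)(3 5 7)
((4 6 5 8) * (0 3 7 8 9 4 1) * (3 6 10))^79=(0 1 8 7 3 10 4 9 5 6)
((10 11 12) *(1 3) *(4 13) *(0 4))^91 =((0 4 13)(1 3)(10 11 12))^91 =(0 4 13)(1 3)(10 11 12)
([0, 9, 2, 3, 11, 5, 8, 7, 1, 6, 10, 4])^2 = (11)(1 6)(8 9)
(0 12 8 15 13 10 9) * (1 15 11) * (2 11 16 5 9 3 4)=(0 12 8 16 5 9)(1 15 13 10 3 4 2 11)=[12, 15, 11, 4, 2, 9, 6, 7, 16, 0, 3, 1, 8, 10, 14, 13, 5]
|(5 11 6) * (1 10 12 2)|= 12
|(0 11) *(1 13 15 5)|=4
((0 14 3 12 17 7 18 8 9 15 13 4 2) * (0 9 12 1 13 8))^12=((0 14 3 1 13 4 2 9 15 8 12 17 7 18))^12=(0 7 12 15 2 13 3)(1 14 18 17 8 9 4)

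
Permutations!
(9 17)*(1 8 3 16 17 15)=(1 8 3 16 17 9 15)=[0, 8, 2, 16, 4, 5, 6, 7, 3, 15, 10, 11, 12, 13, 14, 1, 17, 9]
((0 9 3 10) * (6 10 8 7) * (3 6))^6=(0 6)(9 10)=((0 9 6 10)(3 8 7))^6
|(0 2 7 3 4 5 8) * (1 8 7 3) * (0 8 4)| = 12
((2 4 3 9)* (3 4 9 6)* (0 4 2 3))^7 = (0 4 2 9 3 6)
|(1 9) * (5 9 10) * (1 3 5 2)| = |(1 10 2)(3 5 9)| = 3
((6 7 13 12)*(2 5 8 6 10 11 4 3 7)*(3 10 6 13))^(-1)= ((2 5 8 13 12 6)(3 7)(4 10 11))^(-1)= (2 6 12 13 8 5)(3 7)(4 11 10)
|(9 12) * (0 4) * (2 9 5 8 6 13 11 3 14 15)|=|(0 4)(2 9 12 5 8 6 13 11 3 14 15)|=22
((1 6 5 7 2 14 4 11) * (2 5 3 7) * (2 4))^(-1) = (1 11 4 5 7 3 6)(2 14)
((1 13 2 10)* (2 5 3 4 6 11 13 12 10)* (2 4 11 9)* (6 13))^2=(1 10 12)(2 13 3 6)(4 5 11 9)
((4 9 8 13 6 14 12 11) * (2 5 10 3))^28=(4 6)(8 12)(9 14)(11 13)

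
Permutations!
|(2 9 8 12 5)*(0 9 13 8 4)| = |(0 9 4)(2 13 8 12 5)| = 15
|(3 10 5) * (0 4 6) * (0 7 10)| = 7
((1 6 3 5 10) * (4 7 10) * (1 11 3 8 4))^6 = (1 11 4)(3 7 6)(5 10 8)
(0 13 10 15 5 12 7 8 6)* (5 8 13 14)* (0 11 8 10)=(0 14 5 12 7 13)(6 11 8)(10 15)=[14, 1, 2, 3, 4, 12, 11, 13, 6, 9, 15, 8, 7, 0, 5, 10]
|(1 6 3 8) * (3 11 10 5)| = |(1 6 11 10 5 3 8)| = 7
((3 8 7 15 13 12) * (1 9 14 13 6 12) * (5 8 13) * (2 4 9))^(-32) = ((1 2 4 9 14 5 8 7 15 6 12 3 13))^(-32) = (1 7 2 15 4 6 9 12 14 3 5 13 8)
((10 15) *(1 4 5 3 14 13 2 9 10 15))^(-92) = ((15)(1 4 5 3 14 13 2 9 10))^(-92) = (15)(1 9 13 3 4 10 2 14 5)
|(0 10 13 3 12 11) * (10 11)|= 4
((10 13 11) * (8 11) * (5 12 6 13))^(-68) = ((5 12 6 13 8 11 10))^(-68) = (5 6 8 10 12 13 11)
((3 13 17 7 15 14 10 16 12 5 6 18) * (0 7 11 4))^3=((0 7 15 14 10 16 12 5 6 18 3 13 17 11 4))^3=(0 14 12 18 17)(3 11 7 10 5)(4 15 16 6 13)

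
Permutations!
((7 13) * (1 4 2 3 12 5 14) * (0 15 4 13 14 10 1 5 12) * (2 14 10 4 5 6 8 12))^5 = (0 6)(1 13 7 10)(2 4)(3 14)(5 12)(8 15)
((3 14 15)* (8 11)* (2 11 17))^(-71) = (2 11 8 17)(3 14 15)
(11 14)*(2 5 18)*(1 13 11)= (1 13 11 14)(2 5 18)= [0, 13, 5, 3, 4, 18, 6, 7, 8, 9, 10, 14, 12, 11, 1, 15, 16, 17, 2]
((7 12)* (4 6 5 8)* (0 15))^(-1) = (0 15)(4 8 5 6)(7 12)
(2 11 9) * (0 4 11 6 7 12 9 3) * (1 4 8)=(0 8 1 4 11 3)(2 6 7 12 9)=[8, 4, 6, 0, 11, 5, 7, 12, 1, 2, 10, 3, 9]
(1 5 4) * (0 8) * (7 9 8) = [7, 5, 2, 3, 1, 4, 6, 9, 0, 8] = (0 7 9 8)(1 5 4)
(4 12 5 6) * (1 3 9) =(1 3 9)(4 12 5 6) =[0, 3, 2, 9, 12, 6, 4, 7, 8, 1, 10, 11, 5]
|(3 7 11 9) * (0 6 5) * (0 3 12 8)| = 9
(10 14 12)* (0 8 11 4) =(0 8 11 4)(10 14 12) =[8, 1, 2, 3, 0, 5, 6, 7, 11, 9, 14, 4, 10, 13, 12]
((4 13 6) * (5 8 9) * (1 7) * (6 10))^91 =(1 7)(4 6 10 13)(5 8 9)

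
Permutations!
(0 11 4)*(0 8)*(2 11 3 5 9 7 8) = (0 3 5 9 7 8)(2 11 4) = [3, 1, 11, 5, 2, 9, 6, 8, 0, 7, 10, 4]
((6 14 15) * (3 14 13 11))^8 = (3 15 13)(6 11 14)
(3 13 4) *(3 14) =(3 13 4 14) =[0, 1, 2, 13, 14, 5, 6, 7, 8, 9, 10, 11, 12, 4, 3]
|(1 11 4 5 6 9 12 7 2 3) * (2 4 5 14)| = 11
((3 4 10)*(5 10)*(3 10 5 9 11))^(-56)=(11)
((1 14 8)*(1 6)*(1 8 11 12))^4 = (14)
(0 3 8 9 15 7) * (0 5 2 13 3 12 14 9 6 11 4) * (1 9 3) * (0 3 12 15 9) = (0 15 7 5 2 13 1)(3 8 6 11 4)(12 14) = [15, 0, 13, 8, 3, 2, 11, 5, 6, 9, 10, 4, 14, 1, 12, 7]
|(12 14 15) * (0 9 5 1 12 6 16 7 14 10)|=30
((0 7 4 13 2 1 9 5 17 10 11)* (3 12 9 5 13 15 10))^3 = ((0 7 4 15 10 11)(1 5 17 3 12 9 13 2))^3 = (0 15)(1 3 13 5 12 2 17 9)(4 11)(7 10)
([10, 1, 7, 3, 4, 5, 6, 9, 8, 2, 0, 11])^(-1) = [10, 1, 9, 3, 4, 5, 6, 2, 8, 7, 0, 11]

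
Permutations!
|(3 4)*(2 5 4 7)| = |(2 5 4 3 7)| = 5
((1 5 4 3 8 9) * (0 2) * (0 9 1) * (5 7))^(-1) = ((0 2 9)(1 7 5 4 3 8))^(-1) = (0 9 2)(1 8 3 4 5 7)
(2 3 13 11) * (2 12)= (2 3 13 11 12)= [0, 1, 3, 13, 4, 5, 6, 7, 8, 9, 10, 12, 2, 11]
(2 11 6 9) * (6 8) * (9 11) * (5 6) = (2 9)(5 6 11 8) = [0, 1, 9, 3, 4, 6, 11, 7, 5, 2, 10, 8]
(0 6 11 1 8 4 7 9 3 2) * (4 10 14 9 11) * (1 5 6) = (0 1 8 10 14 9 3 2)(4 7 11 5 6) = [1, 8, 0, 2, 7, 6, 4, 11, 10, 3, 14, 5, 12, 13, 9]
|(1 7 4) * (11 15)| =6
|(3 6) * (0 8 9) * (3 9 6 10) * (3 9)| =6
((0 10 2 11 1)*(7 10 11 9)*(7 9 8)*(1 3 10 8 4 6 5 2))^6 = ((0 11 3 10 1)(2 4 6 5)(7 8))^6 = (0 11 3 10 1)(2 6)(4 5)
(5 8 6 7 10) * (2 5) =(2 5 8 6 7 10) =[0, 1, 5, 3, 4, 8, 7, 10, 6, 9, 2]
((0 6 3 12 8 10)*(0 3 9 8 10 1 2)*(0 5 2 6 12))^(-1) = (0 3 10 12)(1 8 9 6)(2 5)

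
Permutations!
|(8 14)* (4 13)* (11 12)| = 2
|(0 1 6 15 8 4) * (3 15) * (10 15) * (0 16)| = |(0 1 6 3 10 15 8 4 16)| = 9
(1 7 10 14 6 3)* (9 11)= (1 7 10 14 6 3)(9 11)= [0, 7, 2, 1, 4, 5, 3, 10, 8, 11, 14, 9, 12, 13, 6]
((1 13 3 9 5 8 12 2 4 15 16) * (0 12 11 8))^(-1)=((0 12 2 4 15 16 1 13 3 9 5)(8 11))^(-1)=(0 5 9 3 13 1 16 15 4 2 12)(8 11)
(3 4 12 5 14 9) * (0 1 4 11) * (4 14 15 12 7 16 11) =(0 1 14 9 3 4 7 16 11)(5 15 12) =[1, 14, 2, 4, 7, 15, 6, 16, 8, 3, 10, 0, 5, 13, 9, 12, 11]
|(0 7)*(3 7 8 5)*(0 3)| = |(0 8 5)(3 7)| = 6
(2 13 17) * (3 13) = (2 3 13 17) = [0, 1, 3, 13, 4, 5, 6, 7, 8, 9, 10, 11, 12, 17, 14, 15, 16, 2]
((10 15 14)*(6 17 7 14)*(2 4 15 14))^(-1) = (2 7 17 6 15 4)(10 14)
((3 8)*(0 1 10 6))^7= (0 6 10 1)(3 8)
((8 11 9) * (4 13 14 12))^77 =((4 13 14 12)(8 11 9))^77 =(4 13 14 12)(8 9 11)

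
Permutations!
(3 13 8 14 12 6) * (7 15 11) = (3 13 8 14 12 6)(7 15 11) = [0, 1, 2, 13, 4, 5, 3, 15, 14, 9, 10, 7, 6, 8, 12, 11]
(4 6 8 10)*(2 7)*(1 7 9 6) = (1 7 2 9 6 8 10 4) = [0, 7, 9, 3, 1, 5, 8, 2, 10, 6, 4]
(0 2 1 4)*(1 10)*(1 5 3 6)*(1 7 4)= [2, 1, 10, 6, 0, 3, 7, 4, 8, 9, 5]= (0 2 10 5 3 6 7 4)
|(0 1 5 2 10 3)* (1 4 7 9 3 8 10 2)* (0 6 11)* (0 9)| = 12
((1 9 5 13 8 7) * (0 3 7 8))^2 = ((0 3 7 1 9 5 13))^2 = (0 7 9 13 3 1 5)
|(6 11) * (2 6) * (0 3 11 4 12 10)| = |(0 3 11 2 6 4 12 10)| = 8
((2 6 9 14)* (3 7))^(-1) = ((2 6 9 14)(3 7))^(-1) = (2 14 9 6)(3 7)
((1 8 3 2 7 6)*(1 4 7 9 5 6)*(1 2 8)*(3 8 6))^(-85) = ((2 9 5 3 6 4 7))^(-85) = (2 7 4 6 3 5 9)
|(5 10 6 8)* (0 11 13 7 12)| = 20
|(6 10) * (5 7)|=2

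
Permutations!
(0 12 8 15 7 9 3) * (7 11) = (0 12 8 15 11 7 9 3) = [12, 1, 2, 0, 4, 5, 6, 9, 15, 3, 10, 7, 8, 13, 14, 11]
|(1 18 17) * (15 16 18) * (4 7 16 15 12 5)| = |(1 12 5 4 7 16 18 17)| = 8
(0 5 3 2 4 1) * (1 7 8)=[5, 0, 4, 2, 7, 3, 6, 8, 1]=(0 5 3 2 4 7 8 1)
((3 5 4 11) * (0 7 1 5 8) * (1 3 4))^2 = (11)(0 3)(7 8)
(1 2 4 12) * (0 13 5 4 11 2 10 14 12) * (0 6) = (0 13 5 4 6)(1 10 14 12)(2 11) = [13, 10, 11, 3, 6, 4, 0, 7, 8, 9, 14, 2, 1, 5, 12]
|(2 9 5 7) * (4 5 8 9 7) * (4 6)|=6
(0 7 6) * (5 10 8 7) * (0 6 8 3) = [5, 1, 2, 0, 4, 10, 6, 8, 7, 9, 3] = (0 5 10 3)(7 8)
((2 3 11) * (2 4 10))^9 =((2 3 11 4 10))^9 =(2 10 4 11 3)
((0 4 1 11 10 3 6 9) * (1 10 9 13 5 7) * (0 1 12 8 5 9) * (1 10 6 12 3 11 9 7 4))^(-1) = (0 11 10 9 1)(3 7 13 6 4 5 8 12)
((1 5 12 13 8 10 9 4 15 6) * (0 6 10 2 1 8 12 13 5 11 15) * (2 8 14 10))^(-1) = (0 4 9 10 14 6)(1 2 15 11)(5 12 13)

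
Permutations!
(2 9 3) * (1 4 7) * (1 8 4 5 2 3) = (1 5 2 9)(4 7 8) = [0, 5, 9, 3, 7, 2, 6, 8, 4, 1]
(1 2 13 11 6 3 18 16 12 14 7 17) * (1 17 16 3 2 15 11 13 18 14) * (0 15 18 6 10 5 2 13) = (0 15 11 10 5 2 6 13)(1 18 3 14 7 16 12) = [15, 18, 6, 14, 4, 2, 13, 16, 8, 9, 5, 10, 1, 0, 7, 11, 12, 17, 3]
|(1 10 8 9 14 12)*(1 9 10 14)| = |(1 14 12 9)(8 10)| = 4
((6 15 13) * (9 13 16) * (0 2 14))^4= (0 2 14)(6 13 9 16 15)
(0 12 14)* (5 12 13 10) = [13, 1, 2, 3, 4, 12, 6, 7, 8, 9, 5, 11, 14, 10, 0] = (0 13 10 5 12 14)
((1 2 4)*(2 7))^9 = (1 7 2 4)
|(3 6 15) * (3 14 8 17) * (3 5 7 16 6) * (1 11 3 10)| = 8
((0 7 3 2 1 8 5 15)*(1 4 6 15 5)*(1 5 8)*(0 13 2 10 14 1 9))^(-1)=((0 7 3 10 14 1 9)(2 4 6 15 13)(5 8))^(-1)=(0 9 1 14 10 3 7)(2 13 15 6 4)(5 8)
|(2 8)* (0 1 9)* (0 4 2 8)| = |(0 1 9 4 2)| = 5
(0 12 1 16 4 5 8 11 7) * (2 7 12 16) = [16, 2, 7, 3, 5, 8, 6, 0, 11, 9, 10, 12, 1, 13, 14, 15, 4] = (0 16 4 5 8 11 12 1 2 7)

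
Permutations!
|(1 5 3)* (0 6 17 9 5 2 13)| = |(0 6 17 9 5 3 1 2 13)| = 9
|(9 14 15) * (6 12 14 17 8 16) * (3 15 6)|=6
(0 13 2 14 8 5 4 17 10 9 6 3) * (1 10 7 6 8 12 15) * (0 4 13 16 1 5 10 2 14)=(0 16 1 2)(3 4 17 7 6)(5 13 14 12 15)(8 10 9)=[16, 2, 0, 4, 17, 13, 3, 6, 10, 8, 9, 11, 15, 14, 12, 5, 1, 7]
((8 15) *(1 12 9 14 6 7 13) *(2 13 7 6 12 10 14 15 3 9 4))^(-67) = ((1 10 14 12 4 2 13)(3 9 15 8))^(-67) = (1 12 13 14 2 10 4)(3 9 15 8)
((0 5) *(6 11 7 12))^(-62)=(6 7)(11 12)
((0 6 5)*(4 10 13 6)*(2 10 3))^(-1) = (0 5 6 13 10 2 3 4)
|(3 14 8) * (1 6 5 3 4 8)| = |(1 6 5 3 14)(4 8)| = 10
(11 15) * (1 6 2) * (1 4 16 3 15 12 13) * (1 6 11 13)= (1 11 12)(2 4 16 3 15 13 6)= [0, 11, 4, 15, 16, 5, 2, 7, 8, 9, 10, 12, 1, 6, 14, 13, 3]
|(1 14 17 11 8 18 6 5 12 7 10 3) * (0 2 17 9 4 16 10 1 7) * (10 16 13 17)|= 17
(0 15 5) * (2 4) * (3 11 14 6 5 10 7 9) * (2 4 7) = (0 15 10 2 7 9 3 11 14 6 5) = [15, 1, 7, 11, 4, 0, 5, 9, 8, 3, 2, 14, 12, 13, 6, 10]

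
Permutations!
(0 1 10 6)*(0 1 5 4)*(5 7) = (0 7 5 4)(1 10 6) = [7, 10, 2, 3, 0, 4, 1, 5, 8, 9, 6]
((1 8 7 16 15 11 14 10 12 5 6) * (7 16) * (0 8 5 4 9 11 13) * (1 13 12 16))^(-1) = ((0 8 1 5 6 13)(4 9 11 14 10 16 15 12))^(-1) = (0 13 6 5 1 8)(4 12 15 16 10 14 11 9)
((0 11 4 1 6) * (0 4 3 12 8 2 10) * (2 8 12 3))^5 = (12)(0 11 2 10)(1 4 6)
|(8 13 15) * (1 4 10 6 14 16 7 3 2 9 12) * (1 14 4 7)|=24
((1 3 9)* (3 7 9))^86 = (1 9 7)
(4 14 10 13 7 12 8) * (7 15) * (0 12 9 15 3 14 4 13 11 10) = (0 12 8 13 3 14)(7 9 15)(10 11) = [12, 1, 2, 14, 4, 5, 6, 9, 13, 15, 11, 10, 8, 3, 0, 7]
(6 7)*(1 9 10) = (1 9 10)(6 7) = [0, 9, 2, 3, 4, 5, 7, 6, 8, 10, 1]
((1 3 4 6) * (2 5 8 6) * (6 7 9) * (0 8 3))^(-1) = ((0 8 7 9 6 1)(2 5 3 4))^(-1) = (0 1 6 9 7 8)(2 4 3 5)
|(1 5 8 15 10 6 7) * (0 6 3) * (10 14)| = 10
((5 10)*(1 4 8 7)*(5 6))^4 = ((1 4 8 7)(5 10 6))^4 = (5 10 6)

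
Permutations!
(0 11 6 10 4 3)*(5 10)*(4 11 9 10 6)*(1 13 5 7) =(0 9 10 11 4 3)(1 13 5 6 7) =[9, 13, 2, 0, 3, 6, 7, 1, 8, 10, 11, 4, 12, 5]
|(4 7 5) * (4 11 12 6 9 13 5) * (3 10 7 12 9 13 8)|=|(3 10 7 4 12 6 13 5 11 9 8)|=11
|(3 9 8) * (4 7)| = |(3 9 8)(4 7)| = 6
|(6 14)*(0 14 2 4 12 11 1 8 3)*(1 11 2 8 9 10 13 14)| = |(0 1 9 10 13 14 6 8 3)(2 4 12)| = 9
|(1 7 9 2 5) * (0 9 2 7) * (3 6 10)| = |(0 9 7 2 5 1)(3 6 10)| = 6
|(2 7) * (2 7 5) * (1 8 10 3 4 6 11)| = |(1 8 10 3 4 6 11)(2 5)| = 14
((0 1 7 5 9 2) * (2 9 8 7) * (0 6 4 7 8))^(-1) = ((9)(0 1 2 6 4 7 5))^(-1) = (9)(0 5 7 4 6 2 1)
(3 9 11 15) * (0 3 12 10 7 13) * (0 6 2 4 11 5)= (0 3 9 5)(2 4 11 15 12 10 7 13 6)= [3, 1, 4, 9, 11, 0, 2, 13, 8, 5, 7, 15, 10, 6, 14, 12]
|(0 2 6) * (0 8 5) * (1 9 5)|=7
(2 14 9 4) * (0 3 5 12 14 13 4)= (0 3 5 12 14 9)(2 13 4)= [3, 1, 13, 5, 2, 12, 6, 7, 8, 0, 10, 11, 14, 4, 9]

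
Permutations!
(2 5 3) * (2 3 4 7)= (2 5 4 7)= [0, 1, 5, 3, 7, 4, 6, 2]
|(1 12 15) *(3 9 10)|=3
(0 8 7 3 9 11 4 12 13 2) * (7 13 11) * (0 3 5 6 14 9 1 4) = (0 8 13 2 3 1 4 12 11)(5 6 14 9 7) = [8, 4, 3, 1, 12, 6, 14, 5, 13, 7, 10, 0, 11, 2, 9]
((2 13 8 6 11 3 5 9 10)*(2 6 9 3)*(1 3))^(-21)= ((1 3 5)(2 13 8 9 10 6 11))^(-21)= (13)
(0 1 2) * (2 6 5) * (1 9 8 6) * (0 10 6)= (0 9 8)(2 10 6 5)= [9, 1, 10, 3, 4, 2, 5, 7, 0, 8, 6]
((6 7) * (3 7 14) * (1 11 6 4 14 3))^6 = (1 14 4 7 3 6 11)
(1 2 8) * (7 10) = (1 2 8)(7 10) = [0, 2, 8, 3, 4, 5, 6, 10, 1, 9, 7]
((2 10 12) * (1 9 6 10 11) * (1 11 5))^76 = ((1 9 6 10 12 2 5))^76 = (1 5 2 12 10 6 9)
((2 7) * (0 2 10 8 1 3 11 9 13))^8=((0 2 7 10 8 1 3 11 9 13))^8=(0 9 3 8 7)(1 10 2 13 11)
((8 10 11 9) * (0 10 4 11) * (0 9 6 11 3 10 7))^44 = ((0 7)(3 10 9 8 4)(6 11))^44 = (11)(3 4 8 9 10)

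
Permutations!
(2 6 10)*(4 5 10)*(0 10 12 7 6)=[10, 1, 0, 3, 5, 12, 4, 6, 8, 9, 2, 11, 7]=(0 10 2)(4 5 12 7 6)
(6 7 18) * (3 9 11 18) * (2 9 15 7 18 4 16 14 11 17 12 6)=(2 9 17 12 6 18)(3 15 7)(4 16 14 11)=[0, 1, 9, 15, 16, 5, 18, 3, 8, 17, 10, 4, 6, 13, 11, 7, 14, 12, 2]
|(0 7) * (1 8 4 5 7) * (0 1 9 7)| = 7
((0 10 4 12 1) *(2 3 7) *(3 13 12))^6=(0 13 3)(1 2 4)(7 10 12)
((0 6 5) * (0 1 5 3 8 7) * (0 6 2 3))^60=(8)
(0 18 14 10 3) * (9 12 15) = (0 18 14 10 3)(9 12 15) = [18, 1, 2, 0, 4, 5, 6, 7, 8, 12, 3, 11, 15, 13, 10, 9, 16, 17, 14]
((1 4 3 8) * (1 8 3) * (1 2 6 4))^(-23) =((8)(2 6 4))^(-23) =(8)(2 6 4)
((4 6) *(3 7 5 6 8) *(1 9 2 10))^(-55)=((1 9 2 10)(3 7 5 6 4 8))^(-55)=(1 9 2 10)(3 8 4 6 5 7)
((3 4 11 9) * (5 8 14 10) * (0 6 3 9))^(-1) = (0 11 4 3 6)(5 10 14 8)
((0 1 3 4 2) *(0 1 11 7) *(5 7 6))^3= (0 5 11 7 6)(1 2 4 3)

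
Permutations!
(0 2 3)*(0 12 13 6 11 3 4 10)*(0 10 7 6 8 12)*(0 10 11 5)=(0 2 4 7 6 5)(3 10 11)(8 12 13)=[2, 1, 4, 10, 7, 0, 5, 6, 12, 9, 11, 3, 13, 8]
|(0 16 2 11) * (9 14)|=4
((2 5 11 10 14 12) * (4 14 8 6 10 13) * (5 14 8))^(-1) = ((2 14 12)(4 8 6 10 5 11 13))^(-1) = (2 12 14)(4 13 11 5 10 6 8)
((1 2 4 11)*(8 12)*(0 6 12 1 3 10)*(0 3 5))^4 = (0 1 5 8 11 12 4 6 2)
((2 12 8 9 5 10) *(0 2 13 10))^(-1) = (0 5 9 8 12 2)(10 13)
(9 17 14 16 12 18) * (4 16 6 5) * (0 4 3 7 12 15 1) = (0 4 16 15 1)(3 7 12 18 9 17 14 6 5) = [4, 0, 2, 7, 16, 3, 5, 12, 8, 17, 10, 11, 18, 13, 6, 1, 15, 14, 9]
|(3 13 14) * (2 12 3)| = |(2 12 3 13 14)| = 5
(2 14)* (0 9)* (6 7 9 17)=(0 17 6 7 9)(2 14)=[17, 1, 14, 3, 4, 5, 7, 9, 8, 0, 10, 11, 12, 13, 2, 15, 16, 6]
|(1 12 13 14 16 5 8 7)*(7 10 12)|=14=|(1 7)(5 8 10 12 13 14 16)|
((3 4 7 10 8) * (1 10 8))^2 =(10)(3 7)(4 8)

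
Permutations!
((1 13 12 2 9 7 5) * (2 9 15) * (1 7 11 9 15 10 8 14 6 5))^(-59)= (1 14 15 7 8 12 5 10 13 6 2)(9 11)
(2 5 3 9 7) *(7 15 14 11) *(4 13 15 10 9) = (2 5 3 4 13 15 14 11 7)(9 10) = [0, 1, 5, 4, 13, 3, 6, 2, 8, 10, 9, 7, 12, 15, 11, 14]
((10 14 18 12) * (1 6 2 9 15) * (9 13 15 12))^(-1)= (1 15 13 2 6)(9 18 14 10 12)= ((1 6 2 13 15)(9 12 10 14 18))^(-1)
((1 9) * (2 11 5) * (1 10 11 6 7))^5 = (1 2 10 7 5 9 6 11)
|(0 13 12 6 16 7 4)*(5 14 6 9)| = 10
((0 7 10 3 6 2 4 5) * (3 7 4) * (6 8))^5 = (0 5 4)(2 3 8 6)(7 10)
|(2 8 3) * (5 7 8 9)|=6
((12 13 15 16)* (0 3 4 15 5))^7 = (0 5 13 12 16 15 4 3)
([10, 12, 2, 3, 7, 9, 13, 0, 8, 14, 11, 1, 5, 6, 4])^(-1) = [7, 11, 2, 3, 14, 12, 13, 4, 8, 5, 0, 10, 1, 6, 9]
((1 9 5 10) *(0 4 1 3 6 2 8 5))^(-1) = ((0 4 1 9)(2 8 5 10 3 6))^(-1) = (0 9 1 4)(2 6 3 10 5 8)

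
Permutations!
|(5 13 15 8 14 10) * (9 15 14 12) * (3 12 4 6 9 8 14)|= 11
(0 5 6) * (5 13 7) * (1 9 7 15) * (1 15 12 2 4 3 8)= (15)(0 13 12 2 4 3 8 1 9 7 5 6)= [13, 9, 4, 8, 3, 6, 0, 5, 1, 7, 10, 11, 2, 12, 14, 15]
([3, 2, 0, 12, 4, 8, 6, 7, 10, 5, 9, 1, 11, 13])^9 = [11, 3, 12, 1, 4, 8, 6, 7, 10, 5, 9, 0, 2, 13]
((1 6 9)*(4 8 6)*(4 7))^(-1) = ((1 7 4 8 6 9))^(-1) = (1 9 6 8 4 7)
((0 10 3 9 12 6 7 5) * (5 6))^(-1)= ((0 10 3 9 12 5)(6 7))^(-1)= (0 5 12 9 3 10)(6 7)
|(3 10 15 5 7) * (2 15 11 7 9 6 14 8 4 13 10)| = 13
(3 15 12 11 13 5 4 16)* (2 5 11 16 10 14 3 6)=[0, 1, 5, 15, 10, 4, 2, 7, 8, 9, 14, 13, 16, 11, 3, 12, 6]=(2 5 4 10 14 3 15 12 16 6)(11 13)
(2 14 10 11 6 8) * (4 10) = (2 14 4 10 11 6 8) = [0, 1, 14, 3, 10, 5, 8, 7, 2, 9, 11, 6, 12, 13, 4]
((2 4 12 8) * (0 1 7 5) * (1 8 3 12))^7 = (3 12) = ((0 8 2 4 1 7 5)(3 12))^7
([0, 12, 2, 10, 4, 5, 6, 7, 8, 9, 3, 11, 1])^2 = [0, 1, 2, 3, 4, 5, 6, 7, 8, 9, 10, 11, 12]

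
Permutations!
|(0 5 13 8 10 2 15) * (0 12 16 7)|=|(0 5 13 8 10 2 15 12 16 7)|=10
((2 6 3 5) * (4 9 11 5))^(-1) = ((2 6 3 4 9 11 5))^(-1) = (2 5 11 9 4 3 6)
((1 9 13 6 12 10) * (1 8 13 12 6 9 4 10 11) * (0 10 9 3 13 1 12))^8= ((0 10 8 1 4 9)(3 13)(11 12))^8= (13)(0 8 4)(1 9 10)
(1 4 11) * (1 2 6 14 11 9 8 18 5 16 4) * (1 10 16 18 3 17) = (1 10 16 4 9 8 3 17)(2 6 14 11)(5 18) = [0, 10, 6, 17, 9, 18, 14, 7, 3, 8, 16, 2, 12, 13, 11, 15, 4, 1, 5]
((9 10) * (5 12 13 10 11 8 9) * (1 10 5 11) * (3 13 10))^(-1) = ((1 3 13 5 12 10 11 8 9))^(-1) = (1 9 8 11 10 12 5 13 3)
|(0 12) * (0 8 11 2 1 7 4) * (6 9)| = 8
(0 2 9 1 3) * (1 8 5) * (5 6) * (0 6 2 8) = [8, 3, 9, 6, 4, 1, 5, 7, 2, 0] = (0 8 2 9)(1 3 6 5)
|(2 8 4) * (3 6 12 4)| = 6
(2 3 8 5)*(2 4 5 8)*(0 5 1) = (8)(0 5 4 1)(2 3) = [5, 0, 3, 2, 1, 4, 6, 7, 8]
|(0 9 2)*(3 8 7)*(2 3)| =|(0 9 3 8 7 2)| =6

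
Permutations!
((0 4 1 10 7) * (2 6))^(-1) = (0 7 10 1 4)(2 6)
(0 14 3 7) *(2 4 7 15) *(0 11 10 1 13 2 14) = (1 13 2 4 7 11 10)(3 15 14) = [0, 13, 4, 15, 7, 5, 6, 11, 8, 9, 1, 10, 12, 2, 3, 14]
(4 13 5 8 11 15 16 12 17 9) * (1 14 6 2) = (1 14 6 2)(4 13 5 8 11 15 16 12 17 9) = [0, 14, 1, 3, 13, 8, 2, 7, 11, 4, 10, 15, 17, 5, 6, 16, 12, 9]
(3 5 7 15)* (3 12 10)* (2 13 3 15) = [0, 1, 13, 5, 4, 7, 6, 2, 8, 9, 15, 11, 10, 3, 14, 12] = (2 13 3 5 7)(10 15 12)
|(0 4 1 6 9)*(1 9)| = |(0 4 9)(1 6)| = 6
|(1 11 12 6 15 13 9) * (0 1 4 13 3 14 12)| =|(0 1 11)(3 14 12 6 15)(4 13 9)| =15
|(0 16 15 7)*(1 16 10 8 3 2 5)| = 10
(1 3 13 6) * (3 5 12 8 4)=[0, 5, 2, 13, 3, 12, 1, 7, 4, 9, 10, 11, 8, 6]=(1 5 12 8 4 3 13 6)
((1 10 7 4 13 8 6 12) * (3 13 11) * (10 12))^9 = ((1 12)(3 13 8 6 10 7 4 11))^9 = (1 12)(3 13 8 6 10 7 4 11)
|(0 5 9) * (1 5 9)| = 2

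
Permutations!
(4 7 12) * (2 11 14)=[0, 1, 11, 3, 7, 5, 6, 12, 8, 9, 10, 14, 4, 13, 2]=(2 11 14)(4 7 12)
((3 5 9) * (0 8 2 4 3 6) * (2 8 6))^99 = ((0 6)(2 4 3 5 9))^99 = (0 6)(2 9 5 3 4)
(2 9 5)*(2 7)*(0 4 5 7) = (0 4 5)(2 9 7) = [4, 1, 9, 3, 5, 0, 6, 2, 8, 7]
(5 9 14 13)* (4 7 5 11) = (4 7 5 9 14 13 11) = [0, 1, 2, 3, 7, 9, 6, 5, 8, 14, 10, 4, 12, 11, 13]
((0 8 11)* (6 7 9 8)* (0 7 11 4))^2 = ((0 6 11 7 9 8 4))^2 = (0 11 9 4 6 7 8)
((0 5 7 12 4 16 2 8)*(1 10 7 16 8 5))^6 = ((0 1 10 7 12 4 8)(2 5 16))^6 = (16)(0 8 4 12 7 10 1)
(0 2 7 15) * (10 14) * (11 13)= (0 2 7 15)(10 14)(11 13)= [2, 1, 7, 3, 4, 5, 6, 15, 8, 9, 14, 13, 12, 11, 10, 0]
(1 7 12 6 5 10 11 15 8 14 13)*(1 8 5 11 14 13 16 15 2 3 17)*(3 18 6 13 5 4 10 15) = (1 7 12 13 8 5 15 4 10 14 16 3 17)(2 18 6 11) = [0, 7, 18, 17, 10, 15, 11, 12, 5, 9, 14, 2, 13, 8, 16, 4, 3, 1, 6]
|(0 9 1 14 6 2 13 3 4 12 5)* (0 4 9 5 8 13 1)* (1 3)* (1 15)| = 13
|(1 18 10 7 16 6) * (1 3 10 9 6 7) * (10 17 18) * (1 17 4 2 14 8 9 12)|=|(1 10 17 18 12)(2 14 8 9 6 3 4)(7 16)|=70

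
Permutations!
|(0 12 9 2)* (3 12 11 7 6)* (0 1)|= 9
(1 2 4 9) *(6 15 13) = (1 2 4 9)(6 15 13) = [0, 2, 4, 3, 9, 5, 15, 7, 8, 1, 10, 11, 12, 6, 14, 13]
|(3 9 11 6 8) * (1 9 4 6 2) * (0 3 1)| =|(0 3 4 6 8 1 9 11 2)| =9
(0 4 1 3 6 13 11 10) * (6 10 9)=(0 4 1 3 10)(6 13 11 9)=[4, 3, 2, 10, 1, 5, 13, 7, 8, 6, 0, 9, 12, 11]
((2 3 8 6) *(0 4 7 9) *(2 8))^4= (9)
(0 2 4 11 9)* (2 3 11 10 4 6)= (0 3 11 9)(2 6)(4 10)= [3, 1, 6, 11, 10, 5, 2, 7, 8, 0, 4, 9]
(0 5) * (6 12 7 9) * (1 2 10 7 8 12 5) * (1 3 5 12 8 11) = (0 3 5)(1 2 10 7 9 6 12 11) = [3, 2, 10, 5, 4, 0, 12, 9, 8, 6, 7, 1, 11]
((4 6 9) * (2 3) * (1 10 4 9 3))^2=((1 10 4 6 3 2))^2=(1 4 3)(2 10 6)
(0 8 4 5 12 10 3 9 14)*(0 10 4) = (0 8)(3 9 14 10)(4 5 12) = [8, 1, 2, 9, 5, 12, 6, 7, 0, 14, 3, 11, 4, 13, 10]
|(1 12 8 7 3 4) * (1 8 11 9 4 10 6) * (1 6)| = 9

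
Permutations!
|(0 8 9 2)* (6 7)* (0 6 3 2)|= |(0 8 9)(2 6 7 3)|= 12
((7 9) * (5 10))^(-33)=((5 10)(7 9))^(-33)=(5 10)(7 9)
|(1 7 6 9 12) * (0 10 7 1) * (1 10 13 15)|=|(0 13 15 1 10 7 6 9 12)|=9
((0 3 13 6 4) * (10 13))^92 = ((0 3 10 13 6 4))^92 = (0 10 6)(3 13 4)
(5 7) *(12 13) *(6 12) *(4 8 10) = (4 8 10)(5 7)(6 12 13) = [0, 1, 2, 3, 8, 7, 12, 5, 10, 9, 4, 11, 13, 6]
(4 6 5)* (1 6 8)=(1 6 5 4 8)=[0, 6, 2, 3, 8, 4, 5, 7, 1]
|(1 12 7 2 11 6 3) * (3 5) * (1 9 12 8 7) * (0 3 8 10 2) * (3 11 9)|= 30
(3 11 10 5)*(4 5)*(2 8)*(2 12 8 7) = (2 7)(3 11 10 4 5)(8 12) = [0, 1, 7, 11, 5, 3, 6, 2, 12, 9, 4, 10, 8]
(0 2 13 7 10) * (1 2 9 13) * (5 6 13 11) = [9, 2, 1, 3, 4, 6, 13, 10, 8, 11, 0, 5, 12, 7] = (0 9 11 5 6 13 7 10)(1 2)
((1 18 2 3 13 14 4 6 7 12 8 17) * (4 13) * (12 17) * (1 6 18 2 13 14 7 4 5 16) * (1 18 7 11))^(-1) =(1 11 13 18 16 5 3 2)(4 6 17 7)(8 12)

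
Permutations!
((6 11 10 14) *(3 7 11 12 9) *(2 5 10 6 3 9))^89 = (2 12 6 11 7 3 14 10 5)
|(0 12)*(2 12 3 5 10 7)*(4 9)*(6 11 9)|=28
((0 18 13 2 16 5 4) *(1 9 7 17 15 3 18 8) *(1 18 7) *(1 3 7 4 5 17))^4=((0 8 18 13 2 16 17 15 7 1 9 3 4))^4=(0 2 7 4 13 15 3 18 17 9 8 16 1)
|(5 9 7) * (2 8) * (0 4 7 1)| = |(0 4 7 5 9 1)(2 8)| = 6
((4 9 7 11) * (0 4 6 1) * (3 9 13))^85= ((0 4 13 3 9 7 11 6 1))^85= (0 9 1 3 6 13 11 4 7)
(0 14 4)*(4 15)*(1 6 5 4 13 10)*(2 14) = (0 2 14 15 13 10 1 6 5 4) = [2, 6, 14, 3, 0, 4, 5, 7, 8, 9, 1, 11, 12, 10, 15, 13]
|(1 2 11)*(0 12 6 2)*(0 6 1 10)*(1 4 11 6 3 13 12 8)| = |(0 8 1 3 13 12 4 11 10)(2 6)| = 18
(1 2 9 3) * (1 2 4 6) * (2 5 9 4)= [0, 2, 4, 5, 6, 9, 1, 7, 8, 3]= (1 2 4 6)(3 5 9)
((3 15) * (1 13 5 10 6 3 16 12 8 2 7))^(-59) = (1 13 5 10 6 3 15 16 12 8 2 7)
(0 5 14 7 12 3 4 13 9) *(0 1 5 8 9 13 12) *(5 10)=(0 8 9 1 10 5 14 7)(3 4 12)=[8, 10, 2, 4, 12, 14, 6, 0, 9, 1, 5, 11, 3, 13, 7]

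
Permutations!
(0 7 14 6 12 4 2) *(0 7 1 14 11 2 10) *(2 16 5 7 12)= (0 1 14 6 2 12 4 10)(5 7 11 16)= [1, 14, 12, 3, 10, 7, 2, 11, 8, 9, 0, 16, 4, 13, 6, 15, 5]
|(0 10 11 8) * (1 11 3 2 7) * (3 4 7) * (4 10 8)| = 4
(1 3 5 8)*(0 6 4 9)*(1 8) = (0 6 4 9)(1 3 5) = [6, 3, 2, 5, 9, 1, 4, 7, 8, 0]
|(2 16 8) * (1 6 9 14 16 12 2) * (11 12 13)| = |(1 6 9 14 16 8)(2 13 11 12)| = 12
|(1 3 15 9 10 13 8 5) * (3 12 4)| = 10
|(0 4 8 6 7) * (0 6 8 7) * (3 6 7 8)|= |(0 4 8 3 6)|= 5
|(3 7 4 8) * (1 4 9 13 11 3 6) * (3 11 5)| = 20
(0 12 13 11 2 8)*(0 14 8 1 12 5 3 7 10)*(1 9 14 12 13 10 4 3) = [5, 13, 9, 7, 3, 1, 6, 4, 12, 14, 0, 2, 10, 11, 8] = (0 5 1 13 11 2 9 14 8 12 10)(3 7 4)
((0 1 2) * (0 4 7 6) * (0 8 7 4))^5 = (0 2 1)(6 7 8)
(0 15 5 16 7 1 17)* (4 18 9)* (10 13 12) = [15, 17, 2, 3, 18, 16, 6, 1, 8, 4, 13, 11, 10, 12, 14, 5, 7, 0, 9] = (0 15 5 16 7 1 17)(4 18 9)(10 13 12)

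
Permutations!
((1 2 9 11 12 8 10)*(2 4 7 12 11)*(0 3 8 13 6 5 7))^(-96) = ((0 3 8 10 1 4)(2 9)(5 7 12 13 6))^(-96) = (5 6 13 12 7)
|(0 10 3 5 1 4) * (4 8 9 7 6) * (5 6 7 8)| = 10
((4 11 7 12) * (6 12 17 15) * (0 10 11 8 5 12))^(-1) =(0 6 15 17 7 11 10)(4 12 5 8)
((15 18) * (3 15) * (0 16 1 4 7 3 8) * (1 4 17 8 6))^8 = (0 1 15 4 8 6 3 16 17 18 7)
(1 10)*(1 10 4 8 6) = (10)(1 4 8 6) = [0, 4, 2, 3, 8, 5, 1, 7, 6, 9, 10]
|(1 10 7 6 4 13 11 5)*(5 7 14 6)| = |(1 10 14 6 4 13 11 7 5)| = 9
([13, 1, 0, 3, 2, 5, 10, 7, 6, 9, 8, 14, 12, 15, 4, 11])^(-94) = (0 14 13 4 15 2 11)(6 8 10)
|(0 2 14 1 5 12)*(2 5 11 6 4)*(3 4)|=21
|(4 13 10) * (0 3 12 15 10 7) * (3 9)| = 9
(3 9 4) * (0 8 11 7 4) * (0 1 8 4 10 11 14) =(0 4 3 9 1 8 14)(7 10 11) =[4, 8, 2, 9, 3, 5, 6, 10, 14, 1, 11, 7, 12, 13, 0]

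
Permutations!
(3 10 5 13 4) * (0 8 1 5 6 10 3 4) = (0 8 1 5 13)(6 10) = [8, 5, 2, 3, 4, 13, 10, 7, 1, 9, 6, 11, 12, 0]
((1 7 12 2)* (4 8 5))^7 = ((1 7 12 2)(4 8 5))^7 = (1 2 12 7)(4 8 5)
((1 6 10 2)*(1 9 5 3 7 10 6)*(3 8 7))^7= ((2 9 5 8 7 10))^7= (2 9 5 8 7 10)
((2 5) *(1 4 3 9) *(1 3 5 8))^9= ((1 4 5 2 8)(3 9))^9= (1 8 2 5 4)(3 9)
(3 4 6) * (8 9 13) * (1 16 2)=(1 16 2)(3 4 6)(8 9 13)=[0, 16, 1, 4, 6, 5, 3, 7, 9, 13, 10, 11, 12, 8, 14, 15, 2]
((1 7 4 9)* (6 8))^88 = (9)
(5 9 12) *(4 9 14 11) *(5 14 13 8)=(4 9 12 14 11)(5 13 8)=[0, 1, 2, 3, 9, 13, 6, 7, 5, 12, 10, 4, 14, 8, 11]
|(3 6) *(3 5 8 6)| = |(5 8 6)| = 3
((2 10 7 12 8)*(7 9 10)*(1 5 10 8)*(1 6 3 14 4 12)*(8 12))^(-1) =((1 5 10 9 12 6 3 14 4 8 2 7))^(-1) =(1 7 2 8 4 14 3 6 12 9 10 5)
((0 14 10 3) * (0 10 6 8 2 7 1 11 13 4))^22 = (0 6 2 1 13)(4 14 8 7 11)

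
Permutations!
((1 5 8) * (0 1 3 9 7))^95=((0 1 5 8 3 9 7))^95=(0 3 1 9 5 7 8)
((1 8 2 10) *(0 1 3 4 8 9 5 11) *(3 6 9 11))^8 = (0 11 1)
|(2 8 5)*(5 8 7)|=|(8)(2 7 5)|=3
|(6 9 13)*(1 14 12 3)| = 12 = |(1 14 12 3)(6 9 13)|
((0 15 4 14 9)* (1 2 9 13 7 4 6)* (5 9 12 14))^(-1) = ((0 15 6 1 2 12 14 13 7 4 5 9))^(-1) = (0 9 5 4 7 13 14 12 2 1 6 15)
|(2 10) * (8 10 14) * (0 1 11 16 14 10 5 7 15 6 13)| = 22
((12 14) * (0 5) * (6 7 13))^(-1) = (0 5)(6 13 7)(12 14)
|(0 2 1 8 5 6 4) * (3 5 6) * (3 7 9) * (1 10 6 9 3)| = 15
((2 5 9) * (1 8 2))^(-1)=((1 8 2 5 9))^(-1)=(1 9 5 2 8)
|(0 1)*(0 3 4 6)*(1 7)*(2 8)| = |(0 7 1 3 4 6)(2 8)| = 6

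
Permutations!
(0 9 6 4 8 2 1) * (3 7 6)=(0 9 3 7 6 4 8 2 1)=[9, 0, 1, 7, 8, 5, 4, 6, 2, 3]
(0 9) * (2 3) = [9, 1, 3, 2, 4, 5, 6, 7, 8, 0] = (0 9)(2 3)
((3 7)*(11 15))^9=((3 7)(11 15))^9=(3 7)(11 15)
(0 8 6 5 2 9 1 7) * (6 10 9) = [8, 7, 6, 3, 4, 2, 5, 0, 10, 1, 9] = (0 8 10 9 1 7)(2 6 5)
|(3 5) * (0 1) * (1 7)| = |(0 7 1)(3 5)| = 6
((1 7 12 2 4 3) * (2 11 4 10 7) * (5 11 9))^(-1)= (1 3 4 11 5 9 12 7 10 2)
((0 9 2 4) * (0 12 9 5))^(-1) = ((0 5)(2 4 12 9))^(-1) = (0 5)(2 9 12 4)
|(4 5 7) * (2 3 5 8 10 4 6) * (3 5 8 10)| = |(2 5 7 6)(3 8)(4 10)| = 4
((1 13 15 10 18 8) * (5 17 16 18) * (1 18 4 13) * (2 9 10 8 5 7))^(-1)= (2 7 10 9)(4 16 17 5 18 8 15 13)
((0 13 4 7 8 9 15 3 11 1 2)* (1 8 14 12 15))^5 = (0 12 9 4 3 2 14 8 13 15 1 7 11)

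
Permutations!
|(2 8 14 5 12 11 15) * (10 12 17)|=|(2 8 14 5 17 10 12 11 15)|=9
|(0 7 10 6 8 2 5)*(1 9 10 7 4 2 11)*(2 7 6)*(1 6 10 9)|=|(0 4 7 10 2 5)(6 8 11)|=6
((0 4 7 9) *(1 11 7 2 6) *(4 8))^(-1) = (0 9 7 11 1 6 2 4 8)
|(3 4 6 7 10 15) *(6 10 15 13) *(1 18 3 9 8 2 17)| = |(1 18 3 4 10 13 6 7 15 9 8 2 17)| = 13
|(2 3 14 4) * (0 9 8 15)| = 4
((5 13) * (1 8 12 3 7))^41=((1 8 12 3 7)(5 13))^41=(1 8 12 3 7)(5 13)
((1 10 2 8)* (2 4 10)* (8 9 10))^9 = (1 10)(2 4)(8 9)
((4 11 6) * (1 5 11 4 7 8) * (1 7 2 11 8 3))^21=((1 5 8 7 3)(2 11 6))^21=(11)(1 5 8 7 3)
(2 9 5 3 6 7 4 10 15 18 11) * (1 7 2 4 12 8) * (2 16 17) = (1 7 12 8)(2 9 5 3 6 16 17)(4 10 15 18 11) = [0, 7, 9, 6, 10, 3, 16, 12, 1, 5, 15, 4, 8, 13, 14, 18, 17, 2, 11]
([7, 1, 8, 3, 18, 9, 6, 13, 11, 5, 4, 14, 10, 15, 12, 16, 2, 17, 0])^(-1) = [18, 1, 16, 3, 10, 9, 6, 0, 2, 5, 12, 8, 14, 7, 11, 13, 15, 17, 4]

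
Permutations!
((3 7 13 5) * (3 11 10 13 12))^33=(5 11 10 13)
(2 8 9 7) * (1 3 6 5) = (1 3 6 5)(2 8 9 7) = [0, 3, 8, 6, 4, 1, 5, 2, 9, 7]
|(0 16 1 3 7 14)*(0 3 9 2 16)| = 12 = |(1 9 2 16)(3 7 14)|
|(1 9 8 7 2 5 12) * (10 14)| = |(1 9 8 7 2 5 12)(10 14)| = 14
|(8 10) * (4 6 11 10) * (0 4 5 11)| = |(0 4 6)(5 11 10 8)| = 12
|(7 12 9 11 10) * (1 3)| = 10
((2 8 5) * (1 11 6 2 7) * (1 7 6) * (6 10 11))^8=((1 6 2 8 5 10 11))^8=(1 6 2 8 5 10 11)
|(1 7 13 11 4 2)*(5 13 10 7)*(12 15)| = |(1 5 13 11 4 2)(7 10)(12 15)| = 6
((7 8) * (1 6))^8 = ((1 6)(7 8))^8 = (8)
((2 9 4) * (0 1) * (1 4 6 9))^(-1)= (0 1 2 4)(6 9)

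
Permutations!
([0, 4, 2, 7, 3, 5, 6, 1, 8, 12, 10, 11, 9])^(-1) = [0, 7, 2, 4, 1, 5, 6, 3, 8, 12, 10, 11, 9]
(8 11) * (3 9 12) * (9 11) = (3 11 8 9 12) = [0, 1, 2, 11, 4, 5, 6, 7, 9, 12, 10, 8, 3]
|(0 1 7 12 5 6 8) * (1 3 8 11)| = 6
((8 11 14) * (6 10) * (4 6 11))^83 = (4 8 14 11 10 6)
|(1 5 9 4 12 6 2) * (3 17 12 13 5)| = 12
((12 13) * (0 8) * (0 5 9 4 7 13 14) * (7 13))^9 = ((0 8 5 9 4 13 12 14))^9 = (0 8 5 9 4 13 12 14)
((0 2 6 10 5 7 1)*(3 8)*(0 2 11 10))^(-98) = ((0 11 10 5 7 1 2 6)(3 8))^(-98) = (0 2 7 10)(1 5 11 6)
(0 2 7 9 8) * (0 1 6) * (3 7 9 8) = (0 2 9 3 7 8 1 6) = [2, 6, 9, 7, 4, 5, 0, 8, 1, 3]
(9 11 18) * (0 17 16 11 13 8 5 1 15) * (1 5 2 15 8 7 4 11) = (0 17 16 1 8 2 15)(4 11 18 9 13 7) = [17, 8, 15, 3, 11, 5, 6, 4, 2, 13, 10, 18, 12, 7, 14, 0, 1, 16, 9]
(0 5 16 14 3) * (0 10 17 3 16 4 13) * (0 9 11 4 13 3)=(0 5 13 9 11 4 3 10 17)(14 16)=[5, 1, 2, 10, 3, 13, 6, 7, 8, 11, 17, 4, 12, 9, 16, 15, 14, 0]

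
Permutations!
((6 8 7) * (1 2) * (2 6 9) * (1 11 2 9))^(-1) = ((1 6 8 7)(2 11))^(-1) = (1 7 8 6)(2 11)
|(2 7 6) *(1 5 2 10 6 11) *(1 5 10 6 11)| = 6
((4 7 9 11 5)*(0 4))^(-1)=((0 4 7 9 11 5))^(-1)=(0 5 11 9 7 4)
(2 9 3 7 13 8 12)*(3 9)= (2 3 7 13 8 12)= [0, 1, 3, 7, 4, 5, 6, 13, 12, 9, 10, 11, 2, 8]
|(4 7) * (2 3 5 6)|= 4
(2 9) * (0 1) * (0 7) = [1, 7, 9, 3, 4, 5, 6, 0, 8, 2] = (0 1 7)(2 9)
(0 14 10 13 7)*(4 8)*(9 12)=[14, 1, 2, 3, 8, 5, 6, 0, 4, 12, 13, 11, 9, 7, 10]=(0 14 10 13 7)(4 8)(9 12)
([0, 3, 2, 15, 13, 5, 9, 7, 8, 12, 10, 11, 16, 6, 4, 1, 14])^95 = (1 15 3)(4 12 13 16 6 14 9)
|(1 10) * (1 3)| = |(1 10 3)| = 3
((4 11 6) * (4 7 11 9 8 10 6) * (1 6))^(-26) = (1 8 4 7)(6 10 9 11)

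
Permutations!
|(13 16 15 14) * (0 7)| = |(0 7)(13 16 15 14)| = 4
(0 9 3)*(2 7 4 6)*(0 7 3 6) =(0 9 6 2 3 7 4) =[9, 1, 3, 7, 0, 5, 2, 4, 8, 6]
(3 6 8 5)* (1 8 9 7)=(1 8 5 3 6 9 7)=[0, 8, 2, 6, 4, 3, 9, 1, 5, 7]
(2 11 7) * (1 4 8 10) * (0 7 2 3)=(0 7 3)(1 4 8 10)(2 11)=[7, 4, 11, 0, 8, 5, 6, 3, 10, 9, 1, 2]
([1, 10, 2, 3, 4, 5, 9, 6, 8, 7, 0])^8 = (0 10 1)(6 7 9)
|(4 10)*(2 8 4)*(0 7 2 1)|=7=|(0 7 2 8 4 10 1)|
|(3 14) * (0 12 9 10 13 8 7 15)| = |(0 12 9 10 13 8 7 15)(3 14)| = 8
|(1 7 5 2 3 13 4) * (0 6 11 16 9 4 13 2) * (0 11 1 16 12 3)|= |(0 6 1 7 5 11 12 3 2)(4 16 9)|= 9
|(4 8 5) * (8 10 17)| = 5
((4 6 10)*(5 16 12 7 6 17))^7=(4 10 6 7 12 16 5 17)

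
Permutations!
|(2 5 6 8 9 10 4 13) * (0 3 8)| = 10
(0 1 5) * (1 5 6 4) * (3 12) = [5, 6, 2, 12, 1, 0, 4, 7, 8, 9, 10, 11, 3] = (0 5)(1 6 4)(3 12)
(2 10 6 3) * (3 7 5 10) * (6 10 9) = (10)(2 3)(5 9 6 7) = [0, 1, 3, 2, 4, 9, 7, 5, 8, 6, 10]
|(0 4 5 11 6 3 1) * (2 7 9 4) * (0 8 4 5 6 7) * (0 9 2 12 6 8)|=10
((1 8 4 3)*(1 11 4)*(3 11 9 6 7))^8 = ((1 8)(3 9 6 7)(4 11))^8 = (11)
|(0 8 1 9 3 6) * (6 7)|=|(0 8 1 9 3 7 6)|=7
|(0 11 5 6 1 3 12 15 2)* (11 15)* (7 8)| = |(0 15 2)(1 3 12 11 5 6)(7 8)| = 6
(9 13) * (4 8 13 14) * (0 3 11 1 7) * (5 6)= (0 3 11 1 7)(4 8 13 9 14)(5 6)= [3, 7, 2, 11, 8, 6, 5, 0, 13, 14, 10, 1, 12, 9, 4]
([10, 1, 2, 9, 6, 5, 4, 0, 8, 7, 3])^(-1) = [7, 1, 2, 10, 6, 5, 4, 9, 8, 3, 0]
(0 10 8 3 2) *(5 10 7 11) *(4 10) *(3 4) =(0 7 11 5 3 2)(4 10 8) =[7, 1, 0, 2, 10, 3, 6, 11, 4, 9, 8, 5]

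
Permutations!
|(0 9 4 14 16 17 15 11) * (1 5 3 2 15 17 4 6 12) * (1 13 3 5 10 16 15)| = 14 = |(17)(0 9 6 12 13 3 2 1 10 16 4 14 15 11)|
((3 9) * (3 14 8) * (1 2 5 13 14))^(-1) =(1 9 3 8 14 13 5 2)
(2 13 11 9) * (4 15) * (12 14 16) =[0, 1, 13, 3, 15, 5, 6, 7, 8, 2, 10, 9, 14, 11, 16, 4, 12] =(2 13 11 9)(4 15)(12 14 16)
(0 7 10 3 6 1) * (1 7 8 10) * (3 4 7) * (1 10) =(0 8 1)(3 6)(4 7 10) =[8, 0, 2, 6, 7, 5, 3, 10, 1, 9, 4]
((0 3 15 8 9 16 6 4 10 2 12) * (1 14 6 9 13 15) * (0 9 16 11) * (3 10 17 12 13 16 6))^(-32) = (0 6 10 4 2 17 13 12 15 9 8 11 16)(1 14 3)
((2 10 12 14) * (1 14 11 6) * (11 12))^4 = ((1 14 2 10 11 6))^4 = (1 11 2)(6 10 14)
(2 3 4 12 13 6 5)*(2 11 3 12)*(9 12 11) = [0, 1, 11, 4, 2, 9, 5, 7, 8, 12, 10, 3, 13, 6] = (2 11 3 4)(5 9 12 13 6)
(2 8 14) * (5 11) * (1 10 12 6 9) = [0, 10, 8, 3, 4, 11, 9, 7, 14, 1, 12, 5, 6, 13, 2] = (1 10 12 6 9)(2 8 14)(5 11)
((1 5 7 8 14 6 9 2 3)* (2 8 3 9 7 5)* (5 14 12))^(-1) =((1 2 9 8 12 5 14 6 7 3))^(-1) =(1 3 7 6 14 5 12 8 9 2)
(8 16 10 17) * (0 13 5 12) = (0 13 5 12)(8 16 10 17) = [13, 1, 2, 3, 4, 12, 6, 7, 16, 9, 17, 11, 0, 5, 14, 15, 10, 8]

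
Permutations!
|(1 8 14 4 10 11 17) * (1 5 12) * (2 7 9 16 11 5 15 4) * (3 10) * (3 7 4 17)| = |(1 8 14 2 4 7 9 16 11 3 10 5 12)(15 17)| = 26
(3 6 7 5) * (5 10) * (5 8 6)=[0, 1, 2, 5, 4, 3, 7, 10, 6, 9, 8]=(3 5)(6 7 10 8)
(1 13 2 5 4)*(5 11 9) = (1 13 2 11 9 5 4) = [0, 13, 11, 3, 1, 4, 6, 7, 8, 5, 10, 9, 12, 2]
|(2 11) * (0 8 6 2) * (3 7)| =10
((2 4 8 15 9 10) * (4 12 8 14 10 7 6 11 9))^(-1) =(2 10 14 4 15 8 12)(6 7 9 11)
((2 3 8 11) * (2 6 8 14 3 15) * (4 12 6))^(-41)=((2 15)(3 14)(4 12 6 8 11))^(-41)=(2 15)(3 14)(4 11 8 6 12)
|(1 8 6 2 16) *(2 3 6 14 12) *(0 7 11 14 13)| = 10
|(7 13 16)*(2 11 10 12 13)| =7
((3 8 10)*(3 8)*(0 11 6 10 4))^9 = ((0 11 6 10 8 4))^9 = (0 10)(4 6)(8 11)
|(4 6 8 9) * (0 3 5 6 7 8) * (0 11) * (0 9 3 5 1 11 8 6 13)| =24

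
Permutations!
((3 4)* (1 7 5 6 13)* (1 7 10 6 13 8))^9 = (13)(1 10 6 8)(3 4)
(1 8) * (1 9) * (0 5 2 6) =(0 5 2 6)(1 8 9) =[5, 8, 6, 3, 4, 2, 0, 7, 9, 1]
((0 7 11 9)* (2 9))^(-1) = (0 9 2 11 7)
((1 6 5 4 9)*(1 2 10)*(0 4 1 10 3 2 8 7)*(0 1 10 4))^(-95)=((1 6 5 10 4 9 8 7)(2 3))^(-95)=(1 6 5 10 4 9 8 7)(2 3)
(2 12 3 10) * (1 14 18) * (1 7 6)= (1 14 18 7 6)(2 12 3 10)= [0, 14, 12, 10, 4, 5, 1, 6, 8, 9, 2, 11, 3, 13, 18, 15, 16, 17, 7]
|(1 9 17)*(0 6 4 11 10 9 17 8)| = |(0 6 4 11 10 9 8)(1 17)| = 14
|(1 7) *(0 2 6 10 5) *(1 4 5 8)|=|(0 2 6 10 8 1 7 4 5)|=9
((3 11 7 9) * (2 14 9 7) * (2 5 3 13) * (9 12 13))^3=(2 13 12 14)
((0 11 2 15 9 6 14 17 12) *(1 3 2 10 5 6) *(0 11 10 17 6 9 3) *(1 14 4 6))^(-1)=(0 1 14 9 5 10)(2 3 15)(4 6)(11 12 17)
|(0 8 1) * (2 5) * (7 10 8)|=|(0 7 10 8 1)(2 5)|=10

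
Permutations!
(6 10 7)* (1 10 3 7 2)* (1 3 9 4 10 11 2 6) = (1 11 2 3 7)(4 10 6 9) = [0, 11, 3, 7, 10, 5, 9, 1, 8, 4, 6, 2]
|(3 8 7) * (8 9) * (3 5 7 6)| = 4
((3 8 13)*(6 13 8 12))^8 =((3 12 6 13))^8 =(13)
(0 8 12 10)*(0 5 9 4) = (0 8 12 10 5 9 4) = [8, 1, 2, 3, 0, 9, 6, 7, 12, 4, 5, 11, 10]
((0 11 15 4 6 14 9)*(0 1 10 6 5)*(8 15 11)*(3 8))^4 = (0 4 8)(1 9 14 6 10)(3 5 15)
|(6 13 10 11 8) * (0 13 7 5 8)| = 4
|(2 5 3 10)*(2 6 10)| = 6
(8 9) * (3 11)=(3 11)(8 9)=[0, 1, 2, 11, 4, 5, 6, 7, 9, 8, 10, 3]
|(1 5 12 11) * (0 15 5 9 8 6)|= |(0 15 5 12 11 1 9 8 6)|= 9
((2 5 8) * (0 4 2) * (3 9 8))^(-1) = (0 8 9 3 5 2 4) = ((0 4 2 5 3 9 8))^(-1)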